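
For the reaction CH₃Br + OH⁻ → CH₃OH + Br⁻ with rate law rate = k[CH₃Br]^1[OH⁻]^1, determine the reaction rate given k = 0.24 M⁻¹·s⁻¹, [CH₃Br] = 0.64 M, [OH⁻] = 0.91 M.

0.1398 M/s

Step 1: The rate law is rate = k[CH₃Br]^1[OH⁻]^1
Step 2: Substitute: rate = 0.24 × (0.64)^1 × (0.91)^1
Step 3: rate = 0.24 × 0.64 × 0.91 = 0.139776 M/s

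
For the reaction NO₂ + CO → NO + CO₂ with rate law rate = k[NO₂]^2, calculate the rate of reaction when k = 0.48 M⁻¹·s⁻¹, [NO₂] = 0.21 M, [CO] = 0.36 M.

0.02117 M/s

Step 1: The rate law is rate = k[NO₂]^2
Step 2: Note that the rate does not depend on [CO] (zero order in CO).
Step 3: rate = 0.48 × (0.21)^2 = 0.021168 M/s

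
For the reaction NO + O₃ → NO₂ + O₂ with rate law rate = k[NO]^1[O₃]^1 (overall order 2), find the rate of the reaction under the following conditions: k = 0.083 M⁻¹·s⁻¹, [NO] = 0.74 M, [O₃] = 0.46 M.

0.02825 M/s

Step 1: The rate law is rate = k[NO]^1[O₃]^1, overall order = 1+1 = 2
Step 2: Substitute values: rate = 0.083 × (0.74)^1 × (0.46)^1
Step 3: rate = 0.083 × 0.74 × 0.46 = 0.0282532 M/s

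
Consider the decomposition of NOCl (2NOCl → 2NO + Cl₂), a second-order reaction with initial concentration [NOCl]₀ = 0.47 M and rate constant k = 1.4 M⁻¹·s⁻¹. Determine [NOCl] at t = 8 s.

0.07503 M

Step 1: For a second-order reaction: 1/[NOCl] = 1/[NOCl]₀ + kt
Step 2: 1/[NOCl] = 1/0.47 + 1.4 × 8
Step 3: 1/[NOCl] = 2.128 + 11.2 = 13.33
Step 4: [NOCl] = 1/13.33 = 0.07503 M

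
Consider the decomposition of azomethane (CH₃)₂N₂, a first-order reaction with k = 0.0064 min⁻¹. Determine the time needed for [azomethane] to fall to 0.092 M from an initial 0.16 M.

86.47 min

Step 1: For first-order: t = ln([azomethane]₀/[azomethane])/k
Step 2: t = ln(0.16/0.092)/0.0064
Step 3: t = ln(1.739)/0.0064
Step 4: t = 0.5534/0.0064 = 86.47 min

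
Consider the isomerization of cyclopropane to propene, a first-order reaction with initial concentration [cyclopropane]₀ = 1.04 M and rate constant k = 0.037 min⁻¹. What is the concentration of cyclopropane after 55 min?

0.1359 M

Step 1: For a first-order reaction: [cyclopropane] = [cyclopropane]₀ × e^(-kt)
Step 2: [cyclopropane] = 1.04 × e^(-0.037 × 55)
Step 3: [cyclopropane] = 1.04 × e^(-2.035)
Step 4: [cyclopropane] = 1.04 × 0.13068 = 0.1359 M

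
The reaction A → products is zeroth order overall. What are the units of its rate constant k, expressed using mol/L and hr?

mol/L·hr⁻¹

Step 1: For overall order n, rate = k × (concentration)^n.
Step 2: Rate has units mol/L·hr⁻¹; concentration term has units (mol/L)^0.
Step 3: k = rate / (concentration)^n, so units of k = (mol/L)^(1-0)·hr⁻¹ = mol/L·hr⁻¹.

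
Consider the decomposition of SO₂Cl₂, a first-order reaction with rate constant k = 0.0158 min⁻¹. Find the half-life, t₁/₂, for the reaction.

43.87 min

Step 1: For a first-order reaction, t₁/₂ = ln(2)/k
Step 2: t₁/₂ = ln(2)/0.0158
Step 3: t₁/₂ = 0.6931/0.0158 = 43.87 min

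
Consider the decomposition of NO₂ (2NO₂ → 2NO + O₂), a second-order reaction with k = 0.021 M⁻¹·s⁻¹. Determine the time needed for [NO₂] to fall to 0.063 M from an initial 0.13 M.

389.6 s

Step 1: For second-order: t = (1/[NO₂] - 1/[NO₂]₀)/k
Step 2: t = (1/0.063 - 1/0.13)/0.021
Step 3: t = (15.87 - 7.692)/0.021
Step 4: t = 8.181/0.021 = 389.6 s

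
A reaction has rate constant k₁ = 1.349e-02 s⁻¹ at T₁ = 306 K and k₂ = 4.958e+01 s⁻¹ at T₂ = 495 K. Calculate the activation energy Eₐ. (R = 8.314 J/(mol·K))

54.7 kJ/mol

Step 1: Use the two-temperature Arrhenius form: ln(k₂/k₁) = -Eₐ/R × (1/T₂ - 1/T₁)
Step 2: ln(k₂/k₁) = ln(4.958e+01/1.349e-02) = ln(3675.32) = 8.20939
Step 3: 1/T₂ - 1/T₁ = 1/495 - 1/306 = -1.247772e-03 K⁻¹
Step 4: Eₐ = -R × ln(k₂/k₁) / (1/T₂ - 1/T₁) = -8.314 × 8.20939 / -1.247772e-03
Step 5: Eₐ = 5.4700e+04 J/mol = 54.7 kJ/mol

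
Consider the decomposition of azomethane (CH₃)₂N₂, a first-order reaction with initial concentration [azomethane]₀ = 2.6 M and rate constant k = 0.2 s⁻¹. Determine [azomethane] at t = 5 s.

0.9565 M

Step 1: For a first-order reaction: [azomethane] = [azomethane]₀ × e^(-kt)
Step 2: [azomethane] = 2.6 × e^(-0.2 × 5)
Step 3: [azomethane] = 2.6 × e^(-1)
Step 4: [azomethane] = 2.6 × 0.367879 = 0.9565 M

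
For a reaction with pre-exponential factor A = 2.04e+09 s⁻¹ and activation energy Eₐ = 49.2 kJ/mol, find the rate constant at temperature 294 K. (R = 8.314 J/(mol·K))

3.70e+00 s⁻¹

Step 1: Use the Arrhenius equation: k = A × exp(-Eₐ/RT)
Step 2: Convert Eₐ to J/mol: 49.2 kJ/mol = 49200 J/mol
Step 3: Calculate the exponent: -Eₐ/(RT) = -49200/(8.314 × 294) = -20.12833
Step 4: k = 2.04e+09 × exp(-20.12833)
Step 5: k = 2.04e+09 × 1.81291e-09 = 3.6983e+00 s⁻¹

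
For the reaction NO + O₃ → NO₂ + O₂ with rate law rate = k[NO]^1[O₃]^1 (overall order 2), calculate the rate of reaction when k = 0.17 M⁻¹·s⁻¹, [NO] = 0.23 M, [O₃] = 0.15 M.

0.005865 M/s

Step 1: The rate law is rate = k[NO]^1[O₃]^1, overall order = 1+1 = 2
Step 2: Substitute values: rate = 0.17 × (0.23)^1 × (0.15)^1
Step 3: rate = 0.17 × 0.23 × 0.15 = 0.005865 M/s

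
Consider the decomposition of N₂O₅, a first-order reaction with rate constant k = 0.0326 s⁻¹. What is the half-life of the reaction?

21.26 s

Step 1: For a first-order reaction, t₁/₂ = ln(2)/k
Step 2: t₁/₂ = ln(2)/0.0326
Step 3: t₁/₂ = 0.6931/0.0326 = 21.26 s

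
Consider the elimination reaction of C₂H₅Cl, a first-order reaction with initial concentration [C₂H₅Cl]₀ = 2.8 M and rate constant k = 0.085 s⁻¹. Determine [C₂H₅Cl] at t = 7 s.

1.544 M

Step 1: For a first-order reaction: [C₂H₅Cl] = [C₂H₅Cl]₀ × e^(-kt)
Step 2: [C₂H₅Cl] = 2.8 × e^(-0.085 × 7)
Step 3: [C₂H₅Cl] = 2.8 × e^(-0.595)
Step 4: [C₂H₅Cl] = 2.8 × 0.551563 = 1.544 M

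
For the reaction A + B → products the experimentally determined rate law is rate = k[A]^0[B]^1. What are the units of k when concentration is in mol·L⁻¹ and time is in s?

s⁻¹

Step 1: Overall order = 0 + 1 = 1.
Step 2: rate has units mol·L⁻¹·s⁻¹; [A]^0[B]^1 has units (mol·L⁻¹)^1.
Step 3: k = rate/([A]^0[B]^1), so units of k = (mol·L⁻¹)^(1-1)·s⁻¹ = s⁻¹.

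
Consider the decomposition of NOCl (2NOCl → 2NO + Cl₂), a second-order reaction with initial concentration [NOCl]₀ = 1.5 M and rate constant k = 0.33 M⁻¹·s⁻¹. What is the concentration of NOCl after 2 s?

0.7538 M

Step 1: For a second-order reaction: 1/[NOCl] = 1/[NOCl]₀ + kt
Step 2: 1/[NOCl] = 1/1.5 + 0.33 × 2
Step 3: 1/[NOCl] = 0.6667 + 0.66 = 1.327
Step 4: [NOCl] = 1/1.327 = 0.7538 M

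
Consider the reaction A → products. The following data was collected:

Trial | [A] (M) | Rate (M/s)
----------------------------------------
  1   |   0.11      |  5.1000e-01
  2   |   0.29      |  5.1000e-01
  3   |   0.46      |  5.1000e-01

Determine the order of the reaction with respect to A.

zeroth order (0)

Step 1: Compare trials - when concentration changes, rate stays constant.
Step 2: rate₂/rate₁ = 5.1000e-01/5.1000e-01 = 1
Step 3: [A]₂/[A]₁ = 0.29/0.11 = 2.636
Step 4: Since rate ratio ≈ (conc ratio)^0, the reaction is zeroth order.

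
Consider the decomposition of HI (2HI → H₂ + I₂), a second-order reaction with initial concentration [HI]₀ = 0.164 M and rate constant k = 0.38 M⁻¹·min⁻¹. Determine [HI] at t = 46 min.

0.04241 M

Step 1: For a second-order reaction: 1/[HI] = 1/[HI]₀ + kt
Step 2: 1/[HI] = 1/0.164 + 0.38 × 46
Step 3: 1/[HI] = 6.098 + 17.48 = 23.58
Step 4: [HI] = 1/23.58 = 0.04241 M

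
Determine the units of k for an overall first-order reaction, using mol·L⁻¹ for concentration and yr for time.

yr⁻¹

Step 1: For overall order n, rate = k × (concentration)^n.
Step 2: Rate has units mol·L⁻¹·yr⁻¹; concentration term has units (mol·L⁻¹)^1.
Step 3: k = rate / (concentration)^n, so units of k = (mol·L⁻¹)^(1-1)·yr⁻¹ = yr⁻¹.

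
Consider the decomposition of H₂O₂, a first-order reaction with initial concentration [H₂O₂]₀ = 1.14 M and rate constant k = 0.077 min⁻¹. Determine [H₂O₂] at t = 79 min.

0.002601 M

Step 1: For a first-order reaction: [H₂O₂] = [H₂O₂]₀ × e^(-kt)
Step 2: [H₂O₂] = 1.14 × e^(-0.077 × 79)
Step 3: [H₂O₂] = 1.14 × e^(-6.083)
Step 4: [H₂O₂] = 1.14 × 0.00228132 = 0.002601 M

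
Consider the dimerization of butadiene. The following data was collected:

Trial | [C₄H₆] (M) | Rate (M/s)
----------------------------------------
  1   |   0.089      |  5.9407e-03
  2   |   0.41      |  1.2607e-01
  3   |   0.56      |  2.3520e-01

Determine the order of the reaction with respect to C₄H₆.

second order (2)

Step 1: Compare trials to find order n where rate₂/rate₁ = ([C₄H₆]₂/[C₄H₆]₁)^n
Step 2: rate₂/rate₁ = 1.2607e-01/5.9407e-03 = 21.22
Step 3: [C₄H₆]₂/[C₄H₆]₁ = 0.41/0.089 = 4.607
Step 4: n = ln(21.22)/ln(4.607) = 2.00 ≈ 2
Step 5: The reaction is second order in C₄H₆.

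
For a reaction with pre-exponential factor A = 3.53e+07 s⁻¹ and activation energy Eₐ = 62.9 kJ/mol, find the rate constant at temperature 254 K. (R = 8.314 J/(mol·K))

4.09e-06 s⁻¹

Step 1: Use the Arrhenius equation: k = A × exp(-Eₐ/RT)
Step 2: Convert Eₐ to J/mol: 62.9 kJ/mol = 62900 J/mol
Step 3: Calculate the exponent: -Eₐ/(RT) = -62900/(8.314 × 254) = -29.78564
Step 4: k = 3.53e+07 × exp(-29.78564)
Step 5: k = 3.53e+07 × 1.15947e-13 = 4.0929e-06 s⁻¹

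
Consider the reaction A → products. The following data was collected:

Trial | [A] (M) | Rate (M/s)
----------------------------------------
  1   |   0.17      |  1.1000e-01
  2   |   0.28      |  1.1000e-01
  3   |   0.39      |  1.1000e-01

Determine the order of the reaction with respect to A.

zeroth order (0)

Step 1: Compare trials - when concentration changes, rate stays constant.
Step 2: rate₂/rate₁ = 1.1000e-01/1.1000e-01 = 1
Step 3: [A]₂/[A]₁ = 0.28/0.17 = 1.647
Step 4: Since rate ratio ≈ (conc ratio)^0, the reaction is zeroth order.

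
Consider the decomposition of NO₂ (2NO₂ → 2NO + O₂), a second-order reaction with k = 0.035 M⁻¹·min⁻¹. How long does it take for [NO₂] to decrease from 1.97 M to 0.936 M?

16.02 min

Step 1: For second-order: t = (1/[NO₂] - 1/[NO₂]₀)/k
Step 2: t = (1/0.936 - 1/1.97)/0.035
Step 3: t = (1.068 - 0.5076)/0.035
Step 4: t = 0.5608/0.035 = 16.02 min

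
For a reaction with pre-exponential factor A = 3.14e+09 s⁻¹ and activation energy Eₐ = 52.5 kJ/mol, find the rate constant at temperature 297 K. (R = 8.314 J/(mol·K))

1.83e+00 s⁻¹

Step 1: Use the Arrhenius equation: k = A × exp(-Eₐ/RT)
Step 2: Convert Eₐ to J/mol: 52.5 kJ/mol = 52500 J/mol
Step 3: Calculate the exponent: -Eₐ/(RT) = -52500/(8.314 × 297) = -21.26145
Step 4: k = 3.14e+09 × exp(-21.26145)
Step 5: k = 3.14e+09 × 5.83807e-10 = 1.8332e+00 s⁻¹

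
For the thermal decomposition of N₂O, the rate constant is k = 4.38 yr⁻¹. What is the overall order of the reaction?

first order (1)

Step 1: The units of k for an nth-order reaction are (concentration)^(1-n)·(time)⁻¹.
Step 2: Here k has units yr⁻¹, so the concentration exponent is 0.
Step 3: 1 - n = 0 ⇒ n = 1. The reaction is first order.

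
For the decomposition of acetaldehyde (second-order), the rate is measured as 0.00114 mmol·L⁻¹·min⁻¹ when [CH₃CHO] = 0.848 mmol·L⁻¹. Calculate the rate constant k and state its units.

0.001585 (mmol·L⁻¹)⁻¹·min⁻¹

Step 1: rate = k[CH₃CHO]^2, so k = rate / [CH₃CHO]^2.
Step 2: k = 0.00114 / (0.848)^2 = 0.00114 / 0.7191.
Step 3: k = 0.001585 (mmol·L⁻¹)⁻¹·min⁻¹.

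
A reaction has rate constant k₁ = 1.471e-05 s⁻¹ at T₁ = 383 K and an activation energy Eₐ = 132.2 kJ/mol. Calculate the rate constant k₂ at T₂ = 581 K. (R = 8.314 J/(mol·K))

2.052e+01 s⁻¹

Step 1: Use the two-temperature Arrhenius form: ln(k₂/k₁) = -Eₐ/R × (1/T₂ - 1/T₁)
Step 2: Convert Eₐ to J/mol: 132.2 kJ/mol = 132200 J/mol
Step 3: 1/T₂ - 1/T₁ = 1/581 - 1/383 = -8.897957e-04 K⁻¹
Step 4: ln(k₂/k₁) = -132200/8.314 × -8.897957e-04 = 14.14854
Step 5: k₂ = k₁ × exp(14.14854) = 1.471e-05 × 1.39519e+06 = 2.052e+01 s⁻¹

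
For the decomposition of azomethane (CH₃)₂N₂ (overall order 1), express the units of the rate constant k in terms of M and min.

min⁻¹

Step 1: For overall order n, rate = k × (concentration)^n.
Step 2: Rate has units M·min⁻¹; concentration term has units M^1.
Step 3: k = rate / (concentration)^n, so units of k = M^(1-1)·min⁻¹ = min⁻¹.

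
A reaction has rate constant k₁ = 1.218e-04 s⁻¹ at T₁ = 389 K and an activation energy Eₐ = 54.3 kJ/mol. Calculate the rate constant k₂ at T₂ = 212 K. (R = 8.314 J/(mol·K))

9.950e-11 s⁻¹

Step 1: Use the two-temperature Arrhenius form: ln(k₂/k₁) = -Eₐ/R × (1/T₂ - 1/T₁)
Step 2: Convert Eₐ to J/mol: 54.3 kJ/mol = 54300 J/mol
Step 3: 1/T₂ - 1/T₁ = 1/212 - 1/389 = 2.146287e-03 K⁻¹
Step 4: ln(k₂/k₁) = -54300/8.314 × 2.146287e-03 = -14.01773
Step 5: k₂ = k₁ × exp(-14.01773) = 1.218e-04 × 8.16916e-07 = 9.950e-11 s⁻¹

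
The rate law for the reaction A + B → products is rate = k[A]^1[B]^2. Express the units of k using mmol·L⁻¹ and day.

(mmol·L⁻¹)⁻²·day⁻¹

Step 1: Overall order = 1 + 2 = 3.
Step 2: rate has units mmol·L⁻¹·day⁻¹; [A]^1[B]^2 has units (mmol·L⁻¹)^3.
Step 3: k = rate/([A]^1[B]^2), so units of k = (mmol·L⁻¹)^(1-3)·day⁻¹ = (mmol·L⁻¹)⁻²·day⁻¹.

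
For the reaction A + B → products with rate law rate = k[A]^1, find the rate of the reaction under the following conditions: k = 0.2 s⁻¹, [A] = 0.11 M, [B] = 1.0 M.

0.022 M/s

Step 1: The rate law is rate = k[A]^1
Step 2: Note that the rate does not depend on [B] (zero order in B).
Step 3: rate = 0.2 × (0.11)^1 = 0.022 M/s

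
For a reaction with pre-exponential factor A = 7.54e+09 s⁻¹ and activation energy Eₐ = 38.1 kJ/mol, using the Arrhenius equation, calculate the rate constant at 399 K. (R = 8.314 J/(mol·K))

7.75e+04 s⁻¹

Step 1: Use the Arrhenius equation: k = A × exp(-Eₐ/RT)
Step 2: Convert Eₐ to J/mol: 38.1 kJ/mol = 38100 J/mol
Step 3: Calculate the exponent: -Eₐ/(RT) = -38100/(8.314 × 399) = -11.48529
Step 4: k = 7.54e+09 × exp(-11.48529)
Step 5: k = 7.54e+09 × 1.02802e-05 = 7.7513e+04 s⁻¹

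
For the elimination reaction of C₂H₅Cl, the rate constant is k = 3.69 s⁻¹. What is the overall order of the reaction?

first order (1)

Step 1: The units of k for an nth-order reaction are (concentration)^(1-n)·(time)⁻¹.
Step 2: Here k has units s⁻¹, so the concentration exponent is 0.
Step 3: 1 - n = 0 ⇒ n = 1. The reaction is first order.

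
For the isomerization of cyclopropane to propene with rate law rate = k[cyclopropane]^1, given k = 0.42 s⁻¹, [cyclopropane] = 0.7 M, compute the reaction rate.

0.294 M/s

Step 1: Identify the rate law: rate = k[cyclopropane]^1
Step 2: Substitute values: rate = 0.42 × (0.7)^1
Step 3: Calculate: rate = 0.42 × 0.7 = 0.294 M/s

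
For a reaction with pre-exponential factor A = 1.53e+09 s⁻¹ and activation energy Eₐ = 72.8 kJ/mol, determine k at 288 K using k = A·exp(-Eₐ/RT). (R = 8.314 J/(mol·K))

9.56e-05 s⁻¹

Step 1: Use the Arrhenius equation: k = A × exp(-Eₐ/RT)
Step 2: Convert Eₐ to J/mol: 72.8 kJ/mol = 72800 J/mol
Step 3: Calculate the exponent: -Eₐ/(RT) = -72800/(8.314 × 288) = -30.40387
Step 4: k = 1.53e+09 × exp(-30.40387)
Step 5: k = 1.53e+09 × 6.24837e-14 = 9.5600e-05 s⁻¹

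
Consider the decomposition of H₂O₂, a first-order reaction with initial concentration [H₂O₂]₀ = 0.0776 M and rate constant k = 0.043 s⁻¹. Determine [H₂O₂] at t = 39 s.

0.01451 M

Step 1: For a first-order reaction: [H₂O₂] = [H₂O₂]₀ × e^(-kt)
Step 2: [H₂O₂] = 0.0776 × e^(-0.043 × 39)
Step 3: [H₂O₂] = 0.0776 × e^(-1.677)
Step 4: [H₂O₂] = 0.0776 × 0.186934 = 0.01451 M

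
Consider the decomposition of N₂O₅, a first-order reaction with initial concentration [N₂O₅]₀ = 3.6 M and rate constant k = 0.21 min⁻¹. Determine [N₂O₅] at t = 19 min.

0.0666 M

Step 1: For a first-order reaction: [N₂O₅] = [N₂O₅]₀ × e^(-kt)
Step 2: [N₂O₅] = 3.6 × e^(-0.21 × 19)
Step 3: [N₂O₅] = 3.6 × e^(-3.99)
Step 4: [N₂O₅] = 3.6 × 0.0184997 = 0.0666 M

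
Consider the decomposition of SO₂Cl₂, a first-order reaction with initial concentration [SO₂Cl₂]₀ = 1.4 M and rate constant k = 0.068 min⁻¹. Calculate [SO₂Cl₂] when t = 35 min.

0.1296 M

Step 1: For a first-order reaction: [SO₂Cl₂] = [SO₂Cl₂]₀ × e^(-kt)
Step 2: [SO₂Cl₂] = 1.4 × e^(-0.068 × 35)
Step 3: [SO₂Cl₂] = 1.4 × e^(-2.38)
Step 4: [SO₂Cl₂] = 1.4 × 0.0925506 = 0.1296 M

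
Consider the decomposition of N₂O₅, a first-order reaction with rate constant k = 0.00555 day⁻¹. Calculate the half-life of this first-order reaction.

124.9 day

Step 1: For a first-order reaction, t₁/₂ = ln(2)/k
Step 2: t₁/₂ = ln(2)/0.00555
Step 3: t₁/₂ = 0.6931/0.00555 = 124.9 day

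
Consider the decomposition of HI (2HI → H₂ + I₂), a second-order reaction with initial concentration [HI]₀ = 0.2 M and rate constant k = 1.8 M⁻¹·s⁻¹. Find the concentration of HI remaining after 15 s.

0.03125 M

Step 1: For a second-order reaction: 1/[HI] = 1/[HI]₀ + kt
Step 2: 1/[HI] = 1/0.2 + 1.8 × 15
Step 3: 1/[HI] = 5 + 27 = 32
Step 4: [HI] = 1/32 = 0.03125 M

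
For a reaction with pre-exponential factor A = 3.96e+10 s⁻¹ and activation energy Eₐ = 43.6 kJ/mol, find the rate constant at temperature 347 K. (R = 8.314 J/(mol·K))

1.08e+04 s⁻¹

Step 1: Use the Arrhenius equation: k = A × exp(-Eₐ/RT)
Step 2: Convert Eₐ to J/mol: 43.6 kJ/mol = 43600 J/mol
Step 3: Calculate the exponent: -Eₐ/(RT) = -43600/(8.314 × 347) = -15.11287
Step 4: k = 3.96e+10 × exp(-15.11287)
Step 5: k = 3.96e+10 × 2.73252e-07 = 1.0821e+04 s⁻¹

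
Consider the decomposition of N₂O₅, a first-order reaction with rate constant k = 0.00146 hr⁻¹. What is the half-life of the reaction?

474.8 hr

Step 1: For a first-order reaction, t₁/₂ = ln(2)/k
Step 2: t₁/₂ = ln(2)/0.00146
Step 3: t₁/₂ = 0.6931/0.00146 = 474.8 hr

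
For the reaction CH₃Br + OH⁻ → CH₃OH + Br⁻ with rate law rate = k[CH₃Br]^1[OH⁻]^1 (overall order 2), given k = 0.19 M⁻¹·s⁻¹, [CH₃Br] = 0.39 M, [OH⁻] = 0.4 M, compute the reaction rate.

0.02964 M/s

Step 1: The rate law is rate = k[CH₃Br]^1[OH⁻]^1, overall order = 1+1 = 2
Step 2: Substitute values: rate = 0.19 × (0.39)^1 × (0.4)^1
Step 3: rate = 0.19 × 0.39 × 0.4 = 0.02964 M/s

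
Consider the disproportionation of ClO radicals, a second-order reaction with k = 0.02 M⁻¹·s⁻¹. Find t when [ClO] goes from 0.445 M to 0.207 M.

129.2 s

Step 1: For second-order: t = (1/[ClO] - 1/[ClO]₀)/k
Step 2: t = (1/0.207 - 1/0.445)/0.02
Step 3: t = (4.831 - 2.247)/0.02
Step 4: t = 2.584/0.02 = 129.2 s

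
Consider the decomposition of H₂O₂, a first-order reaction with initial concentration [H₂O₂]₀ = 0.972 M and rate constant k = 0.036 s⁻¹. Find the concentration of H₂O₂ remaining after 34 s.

0.2858 M

Step 1: For a first-order reaction: [H₂O₂] = [H₂O₂]₀ × e^(-kt)
Step 2: [H₂O₂] = 0.972 × e^(-0.036 × 34)
Step 3: [H₂O₂] = 0.972 × e^(-1.224)
Step 4: [H₂O₂] = 0.972 × 0.294052 = 0.2858 M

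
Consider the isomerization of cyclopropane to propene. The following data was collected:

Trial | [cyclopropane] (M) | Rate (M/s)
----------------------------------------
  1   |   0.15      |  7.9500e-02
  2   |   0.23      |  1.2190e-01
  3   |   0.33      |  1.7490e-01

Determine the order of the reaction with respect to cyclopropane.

first order (1)

Step 1: Compare trials to find order n where rate₂/rate₁ = ([cyclopropane]₂/[cyclopropane]₁)^n
Step 2: rate₂/rate₁ = 1.2190e-01/7.9500e-02 = 1.533
Step 3: [cyclopropane]₂/[cyclopropane]₁ = 0.23/0.15 = 1.533
Step 4: n = ln(1.533)/ln(1.533) = 1.00 ≈ 1
Step 5: The reaction is first order in cyclopropane.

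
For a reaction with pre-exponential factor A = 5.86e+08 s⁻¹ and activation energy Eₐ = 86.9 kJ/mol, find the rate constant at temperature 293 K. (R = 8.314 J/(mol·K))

1.88e-07 s⁻¹

Step 1: Use the Arrhenius equation: k = A × exp(-Eₐ/RT)
Step 2: Convert Eₐ to J/mol: 86.9 kJ/mol = 86900 J/mol
Step 3: Calculate the exponent: -Eₐ/(RT) = -86900/(8.314 × 293) = -35.67321
Step 4: k = 5.86e+08 × exp(-35.67321)
Step 5: k = 5.86e+08 × 3.21604e-16 = 1.8846e-07 s⁻¹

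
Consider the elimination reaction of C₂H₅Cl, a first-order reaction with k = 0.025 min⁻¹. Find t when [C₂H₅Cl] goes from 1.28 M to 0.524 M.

35.72 min

Step 1: For first-order: t = ln([C₂H₅Cl]₀/[C₂H₅Cl])/k
Step 2: t = ln(1.28/0.524)/0.025
Step 3: t = ln(2.443)/0.025
Step 4: t = 0.8931/0.025 = 35.72 min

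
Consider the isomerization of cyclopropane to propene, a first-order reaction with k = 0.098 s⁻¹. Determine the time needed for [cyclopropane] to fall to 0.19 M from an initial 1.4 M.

20.38 s

Step 1: For first-order: t = ln([cyclopropane]₀/[cyclopropane])/k
Step 2: t = ln(1.4/0.19)/0.098
Step 3: t = ln(7.368)/0.098
Step 4: t = 1.997/0.098 = 20.38 s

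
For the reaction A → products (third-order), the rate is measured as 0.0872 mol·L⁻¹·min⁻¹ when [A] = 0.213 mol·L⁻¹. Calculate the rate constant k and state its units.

9.024 (mol·L⁻¹)⁻²·min⁻¹

Step 1: rate = k[A]^3, so k = rate / [A]^3.
Step 2: k = 0.0872 / (0.213)^3 = 0.0872 / 0.009664.
Step 3: k = 9.024 (mol·L⁻¹)⁻²·min⁻¹.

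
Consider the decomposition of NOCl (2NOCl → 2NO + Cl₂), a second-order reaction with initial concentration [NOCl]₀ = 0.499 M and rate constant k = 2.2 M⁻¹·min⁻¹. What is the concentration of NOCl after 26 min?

0.01689 M

Step 1: For a second-order reaction: 1/[NOCl] = 1/[NOCl]₀ + kt
Step 2: 1/[NOCl] = 1/0.499 + 2.2 × 26
Step 3: 1/[NOCl] = 2.004 + 57.2 = 59.2
Step 4: [NOCl] = 1/59.2 = 0.01689 M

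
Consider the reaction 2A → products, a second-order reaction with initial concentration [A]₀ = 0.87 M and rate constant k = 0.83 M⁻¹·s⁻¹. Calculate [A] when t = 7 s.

0.1437 M

Step 1: For a second-order reaction: 1/[A] = 1/[A]₀ + kt
Step 2: 1/[A] = 1/0.87 + 0.83 × 7
Step 3: 1/[A] = 1.149 + 5.81 = 6.959
Step 4: [A] = 1/6.959 = 0.1437 M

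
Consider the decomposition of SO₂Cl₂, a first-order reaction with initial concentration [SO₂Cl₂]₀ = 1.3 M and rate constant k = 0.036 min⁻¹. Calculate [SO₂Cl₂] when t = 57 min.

0.167 M

Step 1: For a first-order reaction: [SO₂Cl₂] = [SO₂Cl₂]₀ × e^(-kt)
Step 2: [SO₂Cl₂] = 1.3 × e^(-0.036 × 57)
Step 3: [SO₂Cl₂] = 1.3 × e^(-2.052)
Step 4: [SO₂Cl₂] = 1.3 × 0.128478 = 0.167 M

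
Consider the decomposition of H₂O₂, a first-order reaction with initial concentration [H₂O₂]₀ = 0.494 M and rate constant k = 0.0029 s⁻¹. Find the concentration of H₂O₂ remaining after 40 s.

0.4399 M

Step 1: For a first-order reaction: [H₂O₂] = [H₂O₂]₀ × e^(-kt)
Step 2: [H₂O₂] = 0.494 × e^(-0.0029 × 40)
Step 3: [H₂O₂] = 0.494 × e^(-0.116)
Step 4: [H₂O₂] = 0.494 × 0.890475 = 0.4399 M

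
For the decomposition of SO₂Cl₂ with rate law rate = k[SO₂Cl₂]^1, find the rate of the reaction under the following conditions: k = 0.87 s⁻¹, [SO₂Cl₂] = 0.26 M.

0.2262 M/s

Step 1: Identify the rate law: rate = k[SO₂Cl₂]^1
Step 2: Substitute values: rate = 0.87 × (0.26)^1
Step 3: Calculate: rate = 0.87 × 0.26 = 0.2262 M/s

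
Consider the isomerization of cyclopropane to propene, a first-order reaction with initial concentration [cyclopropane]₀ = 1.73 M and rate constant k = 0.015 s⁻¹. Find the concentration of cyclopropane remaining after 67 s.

0.6333 M

Step 1: For a first-order reaction: [cyclopropane] = [cyclopropane]₀ × e^(-kt)
Step 2: [cyclopropane] = 1.73 × e^(-0.015 × 67)
Step 3: [cyclopropane] = 1.73 × e^(-1.005)
Step 4: [cyclopropane] = 1.73 × 0.366045 = 0.6333 M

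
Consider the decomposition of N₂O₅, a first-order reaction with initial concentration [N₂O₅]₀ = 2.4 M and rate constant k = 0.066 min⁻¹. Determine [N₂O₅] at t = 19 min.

0.6849 M

Step 1: For a first-order reaction: [N₂O₅] = [N₂O₅]₀ × e^(-kt)
Step 2: [N₂O₅] = 2.4 × e^(-0.066 × 19)
Step 3: [N₂O₅] = 2.4 × e^(-1.254)
Step 4: [N₂O₅] = 2.4 × 0.285361 = 0.6849 M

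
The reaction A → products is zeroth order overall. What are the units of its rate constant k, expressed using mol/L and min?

mol/L·min⁻¹

Step 1: For overall order n, rate = k × (concentration)^n.
Step 2: Rate has units mol/L·min⁻¹; concentration term has units (mol/L)^0.
Step 3: k = rate / (concentration)^n, so units of k = (mol/L)^(1-0)·min⁻¹ = mol/L·min⁻¹.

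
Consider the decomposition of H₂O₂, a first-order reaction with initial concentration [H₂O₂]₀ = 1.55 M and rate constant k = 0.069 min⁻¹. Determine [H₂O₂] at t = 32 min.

0.1704 M

Step 1: For a first-order reaction: [H₂O₂] = [H₂O₂]₀ × e^(-kt)
Step 2: [H₂O₂] = 1.55 × e^(-0.069 × 32)
Step 3: [H₂O₂] = 1.55 × e^(-2.208)
Step 4: [H₂O₂] = 1.55 × 0.10992 = 0.1704 M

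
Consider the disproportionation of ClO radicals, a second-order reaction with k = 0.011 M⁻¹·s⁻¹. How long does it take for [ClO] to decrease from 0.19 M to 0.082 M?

630.2 s

Step 1: For second-order: t = (1/[ClO] - 1/[ClO]₀)/k
Step 2: t = (1/0.082 - 1/0.19)/0.011
Step 3: t = (12.2 - 5.263)/0.011
Step 4: t = 6.932/0.011 = 630.2 s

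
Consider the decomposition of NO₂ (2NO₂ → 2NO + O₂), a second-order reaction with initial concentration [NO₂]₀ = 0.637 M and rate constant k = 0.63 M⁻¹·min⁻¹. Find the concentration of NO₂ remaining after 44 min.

0.03414 M

Step 1: For a second-order reaction: 1/[NO₂] = 1/[NO₂]₀ + kt
Step 2: 1/[NO₂] = 1/0.637 + 0.63 × 44
Step 3: 1/[NO₂] = 1.57 + 27.72 = 29.29
Step 4: [NO₂] = 1/29.29 = 0.03414 M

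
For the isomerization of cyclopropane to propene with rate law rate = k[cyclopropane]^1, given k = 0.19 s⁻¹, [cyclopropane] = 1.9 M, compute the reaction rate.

0.361 M/s

Step 1: Identify the rate law: rate = k[cyclopropane]^1
Step 2: Substitute values: rate = 0.19 × (1.9)^1
Step 3: Calculate: rate = 0.19 × 1.9 = 0.361 M/s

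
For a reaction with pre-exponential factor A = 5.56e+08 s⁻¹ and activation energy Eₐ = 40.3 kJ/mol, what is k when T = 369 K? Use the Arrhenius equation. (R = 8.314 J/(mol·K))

1.10e+03 s⁻¹

Step 1: Use the Arrhenius equation: k = A × exp(-Eₐ/RT)
Step 2: Convert Eₐ to J/mol: 40.3 kJ/mol = 40300 J/mol
Step 3: Calculate the exponent: -Eₐ/(RT) = -40300/(8.314 × 369) = -13.13617
Step 4: k = 5.56e+08 × exp(-13.13617)
Step 5: k = 5.56e+08 × 1.97258e-06 = 1.0968e+03 s⁻¹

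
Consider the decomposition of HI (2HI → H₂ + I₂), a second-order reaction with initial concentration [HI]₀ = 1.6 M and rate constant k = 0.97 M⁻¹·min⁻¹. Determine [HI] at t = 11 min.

0.08853 M

Step 1: For a second-order reaction: 1/[HI] = 1/[HI]₀ + kt
Step 2: 1/[HI] = 1/1.6 + 0.97 × 11
Step 3: 1/[HI] = 0.625 + 10.67 = 11.29
Step 4: [HI] = 1/11.29 = 0.08853 M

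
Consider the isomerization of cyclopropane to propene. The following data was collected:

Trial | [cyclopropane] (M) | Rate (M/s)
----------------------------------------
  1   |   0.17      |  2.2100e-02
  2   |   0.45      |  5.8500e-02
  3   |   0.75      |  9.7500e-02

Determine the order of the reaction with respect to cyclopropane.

first order (1)

Step 1: Compare trials to find order n where rate₂/rate₁ = ([cyclopropane]₂/[cyclopropane]₁)^n
Step 2: rate₂/rate₁ = 5.8500e-02/2.2100e-02 = 2.647
Step 3: [cyclopropane]₂/[cyclopropane]₁ = 0.45/0.17 = 2.647
Step 4: n = ln(2.647)/ln(2.647) = 1.00 ≈ 1
Step 5: The reaction is first order in cyclopropane.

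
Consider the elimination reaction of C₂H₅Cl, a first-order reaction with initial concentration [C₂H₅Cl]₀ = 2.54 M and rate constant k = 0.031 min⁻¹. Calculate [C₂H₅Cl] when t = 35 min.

0.8583 M

Step 1: For a first-order reaction: [C₂H₅Cl] = [C₂H₅Cl]₀ × e^(-kt)
Step 2: [C₂H₅Cl] = 2.54 × e^(-0.031 × 35)
Step 3: [C₂H₅Cl] = 2.54 × e^(-1.085)
Step 4: [C₂H₅Cl] = 2.54 × 0.337902 = 0.8583 M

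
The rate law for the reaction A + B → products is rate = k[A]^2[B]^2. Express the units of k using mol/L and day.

(mol/L)⁻³·day⁻¹

Step 1: Overall order = 2 + 2 = 4.
Step 2: rate has units mol/L·day⁻¹; [A]^2[B]^2 has units (mol/L)^4.
Step 3: k = rate/([A]^2[B]^2), so units of k = (mol/L)^(1-4)·day⁻¹ = (mol/L)⁻³·day⁻¹.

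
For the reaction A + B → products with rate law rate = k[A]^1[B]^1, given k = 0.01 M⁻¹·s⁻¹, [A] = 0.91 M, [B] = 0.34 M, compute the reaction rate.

0.003094 M/s

Step 1: The rate law is rate = k[A]^1[B]^1
Step 2: Substitute: rate = 0.01 × (0.91)^1 × (0.34)^1
Step 3: rate = 0.01 × 0.91 × 0.34 = 0.003094 M/s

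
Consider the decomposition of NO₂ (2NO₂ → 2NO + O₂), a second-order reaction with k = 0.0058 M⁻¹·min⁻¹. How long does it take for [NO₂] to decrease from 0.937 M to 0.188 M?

733.1 min

Step 1: For second-order: t = (1/[NO₂] - 1/[NO₂]₀)/k
Step 2: t = (1/0.188 - 1/0.937)/0.0058
Step 3: t = (5.319 - 1.067)/0.0058
Step 4: t = 4.252/0.0058 = 733.1 min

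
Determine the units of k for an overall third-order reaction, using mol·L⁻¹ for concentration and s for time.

(mol·L⁻¹)⁻²·s⁻¹

Step 1: For overall order n, rate = k × (concentration)^n.
Step 2: Rate has units mol·L⁻¹·s⁻¹; concentration term has units (mol·L⁻¹)^3.
Step 3: k = rate / (concentration)^n, so units of k = (mol·L⁻¹)^(1-3)·s⁻¹ = (mol·L⁻¹)⁻²·s⁻¹.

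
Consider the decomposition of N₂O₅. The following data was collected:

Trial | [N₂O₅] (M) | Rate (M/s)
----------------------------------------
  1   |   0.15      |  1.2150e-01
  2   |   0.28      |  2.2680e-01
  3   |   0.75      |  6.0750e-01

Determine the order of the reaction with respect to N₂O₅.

first order (1)

Step 1: Compare trials to find order n where rate₂/rate₁ = ([N₂O₅]₂/[N₂O₅]₁)^n
Step 2: rate₂/rate₁ = 2.2680e-01/1.2150e-01 = 1.867
Step 3: [N₂O₅]₂/[N₂O₅]₁ = 0.28/0.15 = 1.867
Step 4: n = ln(1.867)/ln(1.867) = 1.00 ≈ 1
Step 5: The reaction is first order in N₂O₅.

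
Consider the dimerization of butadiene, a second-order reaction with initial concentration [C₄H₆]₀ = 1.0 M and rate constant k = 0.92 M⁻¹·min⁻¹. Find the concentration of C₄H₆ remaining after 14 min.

0.07205 M

Step 1: For a second-order reaction: 1/[C₄H₆] = 1/[C₄H₆]₀ + kt
Step 2: 1/[C₄H₆] = 1/1.0 + 0.92 × 14
Step 3: 1/[C₄H₆] = 1 + 12.88 = 13.88
Step 4: [C₄H₆] = 1/13.88 = 0.07205 M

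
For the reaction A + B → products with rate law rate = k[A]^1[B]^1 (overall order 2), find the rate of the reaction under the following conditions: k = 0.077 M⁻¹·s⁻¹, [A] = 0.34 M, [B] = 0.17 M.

0.004451 M/s

Step 1: The rate law is rate = k[A]^1[B]^1, overall order = 1+1 = 2
Step 2: Substitute values: rate = 0.077 × (0.34)^1 × (0.17)^1
Step 3: rate = 0.077 × 0.34 × 0.17 = 0.0044506 M/s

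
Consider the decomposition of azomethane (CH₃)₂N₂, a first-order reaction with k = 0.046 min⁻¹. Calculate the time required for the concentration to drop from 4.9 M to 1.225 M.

30.14 min

Step 1: For first-order: t = ln([azomethane]₀/[azomethane])/k
Step 2: t = ln(4.9/1.225)/0.046
Step 3: t = ln(4)/0.046
Step 4: t = 1.386/0.046 = 30.14 min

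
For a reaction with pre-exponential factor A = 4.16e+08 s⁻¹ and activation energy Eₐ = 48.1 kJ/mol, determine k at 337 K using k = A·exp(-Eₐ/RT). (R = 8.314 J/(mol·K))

1.46e+01 s⁻¹

Step 1: Use the Arrhenius equation: k = A × exp(-Eₐ/RT)
Step 2: Convert Eₐ to J/mol: 48.1 kJ/mol = 48100 J/mol
Step 3: Calculate the exponent: -Eₐ/(RT) = -48100/(8.314 × 337) = -17.16742
Step 4: k = 4.16e+08 × exp(-17.16742)
Step 5: k = 4.16e+08 × 3.50174e-08 = 1.4567e+01 s⁻¹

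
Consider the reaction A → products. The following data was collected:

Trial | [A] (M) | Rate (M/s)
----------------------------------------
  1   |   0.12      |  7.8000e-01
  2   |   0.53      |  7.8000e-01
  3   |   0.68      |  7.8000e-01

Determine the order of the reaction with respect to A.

zeroth order (0)

Step 1: Compare trials - when concentration changes, rate stays constant.
Step 2: rate₂/rate₁ = 7.8000e-01/7.8000e-01 = 1
Step 3: [A]₂/[A]₁ = 0.53/0.12 = 4.417
Step 4: Since rate ratio ≈ (conc ratio)^0, the reaction is zeroth order.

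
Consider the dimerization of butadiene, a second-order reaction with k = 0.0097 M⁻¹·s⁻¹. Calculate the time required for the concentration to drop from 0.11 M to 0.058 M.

840.3 s

Step 1: For second-order: t = (1/[C₄H₆] - 1/[C₄H₆]₀)/k
Step 2: t = (1/0.058 - 1/0.11)/0.0097
Step 3: t = (17.24 - 9.091)/0.0097
Step 4: t = 8.15/0.0097 = 840.3 s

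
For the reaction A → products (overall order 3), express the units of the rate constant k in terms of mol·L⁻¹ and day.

(mol·L⁻¹)⁻²·day⁻¹

Step 1: For overall order n, rate = k × (concentration)^n.
Step 2: Rate has units mol·L⁻¹·day⁻¹; concentration term has units (mol·L⁻¹)^3.
Step 3: k = rate / (concentration)^n, so units of k = (mol·L⁻¹)^(1-3)·day⁻¹ = (mol·L⁻¹)⁻²·day⁻¹.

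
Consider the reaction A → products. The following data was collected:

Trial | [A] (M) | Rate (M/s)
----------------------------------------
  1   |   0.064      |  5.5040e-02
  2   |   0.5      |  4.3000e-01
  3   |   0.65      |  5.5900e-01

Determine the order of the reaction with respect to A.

first order (1)

Step 1: Compare trials to find order n where rate₂/rate₁ = ([A]₂/[A]₁)^n
Step 2: rate₂/rate₁ = 4.3000e-01/5.5040e-02 = 7.812
Step 3: [A]₂/[A]₁ = 0.5/0.064 = 7.812
Step 4: n = ln(7.812)/ln(7.812) = 1.00 ≈ 1
Step 5: The reaction is first order in A.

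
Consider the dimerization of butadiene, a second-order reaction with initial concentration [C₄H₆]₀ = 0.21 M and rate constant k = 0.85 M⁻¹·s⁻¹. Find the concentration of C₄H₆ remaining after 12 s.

0.06684 M

Step 1: For a second-order reaction: 1/[C₄H₆] = 1/[C₄H₆]₀ + kt
Step 2: 1/[C₄H₆] = 1/0.21 + 0.85 × 12
Step 3: 1/[C₄H₆] = 4.762 + 10.2 = 14.96
Step 4: [C₄H₆] = 1/14.96 = 0.06684 M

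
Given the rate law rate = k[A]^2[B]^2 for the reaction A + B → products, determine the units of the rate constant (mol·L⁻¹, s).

(mol·L⁻¹)⁻³·s⁻¹

Step 1: Overall order = 2 + 2 = 4.
Step 2: rate has units mol·L⁻¹·s⁻¹; [A]^2[B]^2 has units (mol·L⁻¹)^4.
Step 3: k = rate/([A]^2[B]^2), so units of k = (mol·L⁻¹)^(1-4)·s⁻¹ = (mol·L⁻¹)⁻³·s⁻¹.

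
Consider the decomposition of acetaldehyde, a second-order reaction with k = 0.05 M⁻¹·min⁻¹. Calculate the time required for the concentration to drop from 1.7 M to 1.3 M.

3.62 min

Step 1: For second-order: t = (1/[CH₃CHO] - 1/[CH₃CHO]₀)/k
Step 2: t = (1/1.3 - 1/1.7)/0.05
Step 3: t = (0.7692 - 0.5882)/0.05
Step 4: t = 0.181/0.05 = 3.62 min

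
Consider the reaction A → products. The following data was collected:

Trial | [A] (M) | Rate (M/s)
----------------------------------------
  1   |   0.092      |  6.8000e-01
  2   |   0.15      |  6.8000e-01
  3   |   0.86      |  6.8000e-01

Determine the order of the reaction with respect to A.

zeroth order (0)

Step 1: Compare trials - when concentration changes, rate stays constant.
Step 2: rate₂/rate₁ = 6.8000e-01/6.8000e-01 = 1
Step 3: [A]₂/[A]₁ = 0.15/0.092 = 1.63
Step 4: Since rate ratio ≈ (conc ratio)^0, the reaction is zeroth order.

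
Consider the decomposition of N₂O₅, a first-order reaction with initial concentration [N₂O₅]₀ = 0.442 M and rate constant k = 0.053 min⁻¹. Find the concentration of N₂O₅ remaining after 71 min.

0.01026 M

Step 1: For a first-order reaction: [N₂O₅] = [N₂O₅]₀ × e^(-kt)
Step 2: [N₂O₅] = 0.442 × e^(-0.053 × 71)
Step 3: [N₂O₅] = 0.442 × e^(-3.763)
Step 4: [N₂O₅] = 0.442 × 0.023214 = 0.01026 M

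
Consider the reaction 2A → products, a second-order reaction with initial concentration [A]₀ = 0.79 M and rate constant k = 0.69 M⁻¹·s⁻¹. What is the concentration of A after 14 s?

0.09153 M

Step 1: For a second-order reaction: 1/[A] = 1/[A]₀ + kt
Step 2: 1/[A] = 1/0.79 + 0.69 × 14
Step 3: 1/[A] = 1.266 + 9.66 = 10.93
Step 4: [A] = 1/10.93 = 0.09153 M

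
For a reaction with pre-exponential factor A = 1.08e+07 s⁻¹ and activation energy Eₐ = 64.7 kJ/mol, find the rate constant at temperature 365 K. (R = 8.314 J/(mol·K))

5.94e-03 s⁻¹

Step 1: Use the Arrhenius equation: k = A × exp(-Eₐ/RT)
Step 2: Convert Eₐ to J/mol: 64.7 kJ/mol = 64700 J/mol
Step 3: Calculate the exponent: -Eₐ/(RT) = -64700/(8.314 × 365) = -21.32070
Step 4: k = 1.08e+07 × exp(-21.32070)
Step 5: k = 1.08e+07 × 5.50222e-10 = 5.9424e-03 s⁻¹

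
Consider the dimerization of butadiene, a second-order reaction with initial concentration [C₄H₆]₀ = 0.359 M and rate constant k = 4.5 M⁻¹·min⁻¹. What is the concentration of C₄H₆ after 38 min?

0.005754 M

Step 1: For a second-order reaction: 1/[C₄H₆] = 1/[C₄H₆]₀ + kt
Step 2: 1/[C₄H₆] = 1/0.359 + 4.5 × 38
Step 3: 1/[C₄H₆] = 2.786 + 171 = 173.8
Step 4: [C₄H₆] = 1/173.8 = 0.005754 M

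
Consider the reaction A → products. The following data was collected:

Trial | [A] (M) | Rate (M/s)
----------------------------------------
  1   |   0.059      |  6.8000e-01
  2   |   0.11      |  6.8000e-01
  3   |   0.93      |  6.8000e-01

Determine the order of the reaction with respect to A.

zeroth order (0)

Step 1: Compare trials - when concentration changes, rate stays constant.
Step 2: rate₂/rate₁ = 6.8000e-01/6.8000e-01 = 1
Step 3: [A]₂/[A]₁ = 0.11/0.059 = 1.864
Step 4: Since rate ratio ≈ (conc ratio)^0, the reaction is zeroth order.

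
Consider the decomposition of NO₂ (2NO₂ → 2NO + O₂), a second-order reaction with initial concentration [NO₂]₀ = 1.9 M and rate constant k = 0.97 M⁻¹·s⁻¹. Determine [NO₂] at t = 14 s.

0.07089 M

Step 1: For a second-order reaction: 1/[NO₂] = 1/[NO₂]₀ + kt
Step 2: 1/[NO₂] = 1/1.9 + 0.97 × 14
Step 3: 1/[NO₂] = 0.5263 + 13.58 = 14.11
Step 4: [NO₂] = 1/14.11 = 0.07089 M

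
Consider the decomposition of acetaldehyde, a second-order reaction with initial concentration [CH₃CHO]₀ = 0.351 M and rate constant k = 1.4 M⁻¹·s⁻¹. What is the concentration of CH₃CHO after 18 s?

0.03565 M

Step 1: For a second-order reaction: 1/[CH₃CHO] = 1/[CH₃CHO]₀ + kt
Step 2: 1/[CH₃CHO] = 1/0.351 + 1.4 × 18
Step 3: 1/[CH₃CHO] = 2.849 + 25.2 = 28.05
Step 4: [CH₃CHO] = 1/28.05 = 0.03565 M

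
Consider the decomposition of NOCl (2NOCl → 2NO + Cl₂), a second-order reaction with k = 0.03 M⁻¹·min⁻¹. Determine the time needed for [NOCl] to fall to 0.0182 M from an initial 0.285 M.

1715 min

Step 1: For second-order: t = (1/[NOCl] - 1/[NOCl]₀)/k
Step 2: t = (1/0.0182 - 1/0.285)/0.03
Step 3: t = (54.95 - 3.509)/0.03
Step 4: t = 51.44/0.03 = 1715 min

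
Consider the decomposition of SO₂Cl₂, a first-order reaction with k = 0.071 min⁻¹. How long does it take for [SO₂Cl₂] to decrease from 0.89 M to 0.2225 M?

19.53 min

Step 1: For first-order: t = ln([SO₂Cl₂]₀/[SO₂Cl₂])/k
Step 2: t = ln(0.89/0.2225)/0.071
Step 3: t = ln(4)/0.071
Step 4: t = 1.386/0.071 = 19.53 min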